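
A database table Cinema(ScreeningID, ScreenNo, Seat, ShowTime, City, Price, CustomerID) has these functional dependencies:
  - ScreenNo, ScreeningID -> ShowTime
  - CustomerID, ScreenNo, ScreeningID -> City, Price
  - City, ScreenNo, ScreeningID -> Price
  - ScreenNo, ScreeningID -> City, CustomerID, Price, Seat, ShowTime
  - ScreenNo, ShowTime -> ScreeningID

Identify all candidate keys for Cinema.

No FD produces {ScreenNo}, so it must be in every candidate key.
Closure of {ScreenNo, ScreeningID} is {City, CustomerID, Price, ScreenNo, ScreeningID, Seat, ShowTime}, the whole schema; {ScreenNo, ScreeningID} is a candidate key.
Closure of {ScreenNo, ShowTime} is {City, CustomerID, Price, ScreenNo, ScreeningID, Seat, ShowTime}, the whole schema; {ScreenNo, ShowTime} is a candidate key.
Any other superkey properly contains one of these, so there are no further candidate keys.

{ScreenNo, ScreeningID}, {ScreenNo, ShowTime}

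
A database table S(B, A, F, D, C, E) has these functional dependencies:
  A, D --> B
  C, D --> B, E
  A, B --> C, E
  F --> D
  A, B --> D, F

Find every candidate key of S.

{A, B}, {A, D}, {A, F}

No FD produces {A}, so it must be in every candidate key.
{A, B}⁺ = {A, B, C, D, E, F}, which is every attribute, so {A, B} is a candidate key.
{A, D}⁺ = {A, B, C, D, E, F}, which is every attribute, so {A, D} is a candidate key.
{A, F}⁺ = {A, B, C, D, E, F}, which is every attribute, so {A, F} is a candidate key.
Any other superkey properly contains one of these, so there are no further candidate keys.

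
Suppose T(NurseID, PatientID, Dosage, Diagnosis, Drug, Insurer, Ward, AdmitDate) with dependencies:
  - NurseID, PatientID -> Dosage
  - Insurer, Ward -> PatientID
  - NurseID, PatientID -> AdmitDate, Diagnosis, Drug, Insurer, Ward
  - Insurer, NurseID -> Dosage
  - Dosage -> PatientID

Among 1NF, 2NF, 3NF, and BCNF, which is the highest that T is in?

Candidate keys: {Dosage, NurseID}, {Insurer, NurseID}, {NurseID, PatientID}. Prime attributes: {Dosage, Insurer, NurseID, PatientID}.
For Insurer, Ward -> PatientID we have {Insurer, Ward}⁺ = {Insurer, PatientID, Ward}; {Insurer, Ward} is not a superkey, so BCNF fails.
Since {PatientID} ⊆ prime attributes and every other non-superkey FD also has a prime right side, the schema is in 3NF.

3NF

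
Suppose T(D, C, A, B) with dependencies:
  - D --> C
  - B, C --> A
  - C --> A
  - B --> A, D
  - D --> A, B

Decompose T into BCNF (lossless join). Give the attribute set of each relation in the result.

{A, C}; {B, C, D}

Candidate keys of the original relation: {B}, {D}.
In {A, B, C, D}, {C} is not a superkey ({C}⁺ restricted to this set is {A, C}), so split on C --> A into {A, C} and {B, C, D}.
{A, C} is in BCNF.
{B, C, D} is in BCNF.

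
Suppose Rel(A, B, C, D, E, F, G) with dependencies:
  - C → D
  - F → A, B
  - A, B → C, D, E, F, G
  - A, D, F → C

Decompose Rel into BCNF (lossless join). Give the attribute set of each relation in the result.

Candidate keys of the original relation: {A, B}, {F}.
Within {A, B, C, D, E, F, G}: {C}⁺ ∩ {A, B, C, D, E, F, G} = {C, D}, not the whole set, so C → D violates BCNF; decompose into {C, D} and {A, B, C, E, F, G}.
{C, D} has no BCNF violation.
{A, B, C, E, F, G} has no BCNF violation.

{A, B, C, E, F, G}; {C, D}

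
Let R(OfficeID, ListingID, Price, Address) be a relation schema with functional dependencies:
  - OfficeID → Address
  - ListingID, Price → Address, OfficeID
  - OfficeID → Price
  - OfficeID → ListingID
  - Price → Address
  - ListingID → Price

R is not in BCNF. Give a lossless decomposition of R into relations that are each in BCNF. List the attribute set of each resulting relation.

Candidate keys of the original relation: {ListingID}, {OfficeID}.
In {Address, ListingID, OfficeID, Price}, {Price} is not a superkey ({Price}⁺ restricted to this set is {Address, Price}), so split on Price → Address into {Address, Price} and {ListingID, OfficeID, Price}.
{Address, Price} has no BCNF violation.
{ListingID, OfficeID, Price} has no BCNF violation.

{Address, Price}; {ListingID, OfficeID, Price}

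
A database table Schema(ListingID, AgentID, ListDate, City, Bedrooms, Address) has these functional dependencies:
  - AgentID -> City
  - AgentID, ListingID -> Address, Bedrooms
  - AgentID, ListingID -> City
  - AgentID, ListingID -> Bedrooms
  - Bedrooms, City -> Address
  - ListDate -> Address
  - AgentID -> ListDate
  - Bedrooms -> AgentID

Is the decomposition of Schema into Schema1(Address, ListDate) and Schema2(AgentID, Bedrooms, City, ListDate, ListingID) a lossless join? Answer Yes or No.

Yes

Common attributes: {ListDate}; their closure is {Address, ListDate}.
Schema1 is contained in that closure, so Schema1 ∩ Schema2 -> Schema1 holds and the join is lossless.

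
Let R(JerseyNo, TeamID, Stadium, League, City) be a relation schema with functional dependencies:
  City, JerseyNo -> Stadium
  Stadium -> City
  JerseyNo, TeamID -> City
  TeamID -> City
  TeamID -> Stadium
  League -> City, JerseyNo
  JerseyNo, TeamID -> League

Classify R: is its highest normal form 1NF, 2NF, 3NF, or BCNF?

Candidate keys: {JerseyNo, TeamID}, {League, TeamID}. Prime attributes: {JerseyNo, League, TeamID}.
City, JerseyNo -> Stadium: {City, JerseyNo}⁺ = {City, JerseyNo, Stadium}, which is not all of the attributes, so the left side is not a superkey — BCNF is violated.
City, JerseyNo -> Stadium has non-prime {Stadium} on the right and a non-superkey on the left, so 3NF fails.
Since {TeamID} ⊂ {JerseyNo, TeamID} and {TeamID}⁺ ⊇ {City, Stadium} with {City, Stadium} non-prime, there is a partial dependency; 2NF fails.

1NF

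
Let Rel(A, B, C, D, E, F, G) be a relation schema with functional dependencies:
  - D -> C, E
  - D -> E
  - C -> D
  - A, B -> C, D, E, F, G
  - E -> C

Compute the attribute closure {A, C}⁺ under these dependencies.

{A, C, D, E}

Start with {A, C}.
C -> D applies; add {D} → now {A, C, D}.
D -> C, E applies; add {E} → now {A, C, D, E}.
No further FD applies.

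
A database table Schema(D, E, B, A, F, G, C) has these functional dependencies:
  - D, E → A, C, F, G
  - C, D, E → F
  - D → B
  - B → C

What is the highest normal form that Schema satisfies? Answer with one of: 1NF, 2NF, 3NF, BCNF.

Candidate key: {D, E}. Prime attributes: {D, E}.
D → B breaks BCNF: {D}⁺ = {B, C, D}, so {D} is not a superkey.
D → B determines the non-prime attribute {B} from a non-superkey — 3NF is violated.
{D} is a proper subset of the key {D, E}, and {D}⁺ contains the non-prime attributes {B, C} — a partial dependency, so 2NF is violated.

1NF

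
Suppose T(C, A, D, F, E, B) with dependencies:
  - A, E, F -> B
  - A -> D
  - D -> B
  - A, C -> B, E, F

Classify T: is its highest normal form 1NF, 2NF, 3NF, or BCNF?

1NF

Candidate key: {A, C}. Prime attributes: {A, C}.
A, E, F -> B breaks BCNF: {A, E, F}⁺ = {A, B, D, E, F}, so {A, E, F} is not a superkey.
Because {B} is non-prime and the left side of A, E, F -> B is not a superkey, the relation is not in 3NF.
The proper key subset {A} of {A, C} determines non-prime {B, D}, so the relation is not even in 2NF.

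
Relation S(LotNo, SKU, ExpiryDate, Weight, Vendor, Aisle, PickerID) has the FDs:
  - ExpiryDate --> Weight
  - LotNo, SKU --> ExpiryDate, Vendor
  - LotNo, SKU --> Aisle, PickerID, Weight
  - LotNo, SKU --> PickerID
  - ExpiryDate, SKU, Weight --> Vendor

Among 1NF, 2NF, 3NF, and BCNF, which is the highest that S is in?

2NF

Candidate key: {LotNo, SKU}. Prime attributes: {LotNo, SKU}.
ExpiryDate --> Weight: {ExpiryDate}⁺ = {ExpiryDate, Weight}, which is not all of the attributes, so the left side is not a superkey — BCNF is violated.
ExpiryDate --> Weight determines the non-prime attribute {Weight} from a non-superkey — 3NF is violated.
Checking every proper subset of each key, none determines a non-prime attribute — 2NF is satisfied.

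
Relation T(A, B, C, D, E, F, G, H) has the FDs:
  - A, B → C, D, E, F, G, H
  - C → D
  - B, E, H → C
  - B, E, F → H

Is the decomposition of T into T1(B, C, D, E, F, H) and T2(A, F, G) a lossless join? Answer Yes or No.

Common attributes: {F}; their closure is {F}.
Neither T1 nor T2 is contained in that closure, so the decomposition is lossy.

No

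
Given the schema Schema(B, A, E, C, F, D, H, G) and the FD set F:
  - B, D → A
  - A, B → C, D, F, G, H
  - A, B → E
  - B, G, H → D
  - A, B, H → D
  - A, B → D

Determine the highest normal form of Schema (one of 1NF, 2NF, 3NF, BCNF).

Candidate keys: {A, B}, {B, D}, {B, G, H}. Prime attributes: {A, B, D, G, H}.
Each dependency's left side is a superkey — BCNF holds.

BCNF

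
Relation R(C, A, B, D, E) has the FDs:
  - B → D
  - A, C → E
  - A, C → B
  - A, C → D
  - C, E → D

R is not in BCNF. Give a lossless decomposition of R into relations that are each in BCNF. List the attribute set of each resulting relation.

{A, B, C, E}; {B, D}

Candidate key of the original relation: {A, C}.
Within {A, B, C, D, E}: {B}⁺ ∩ {A, B, C, D, E} = {B, D}, not the whole set, so B → D violates BCNF; decompose into {B, D} and {A, B, C, E}.
{B, D} is in BCNF.
{A, B, C, E} is in BCNF.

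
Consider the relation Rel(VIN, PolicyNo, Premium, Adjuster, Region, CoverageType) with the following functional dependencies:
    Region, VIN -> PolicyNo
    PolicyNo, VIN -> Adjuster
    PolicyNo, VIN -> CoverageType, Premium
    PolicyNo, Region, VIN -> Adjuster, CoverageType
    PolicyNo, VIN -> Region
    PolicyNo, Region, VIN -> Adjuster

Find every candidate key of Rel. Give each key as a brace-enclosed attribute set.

{VIN} never appears on the right of any FD, so every key must include it.
{PolicyNo, VIN}⁺ = {Adjuster, CoverageType, PolicyNo, Premium, Region, VIN} — all of the relation — so {PolicyNo, VIN} is a candidate key.
{Region, VIN}⁺ = {Adjuster, CoverageType, PolicyNo, Premium, Region, VIN} — all of the relation — so {Region, VIN} is a candidate key.
No proper subset of any of these is a key, and no other minimal superkey exists.

{PolicyNo, VIN}, {Region, VIN}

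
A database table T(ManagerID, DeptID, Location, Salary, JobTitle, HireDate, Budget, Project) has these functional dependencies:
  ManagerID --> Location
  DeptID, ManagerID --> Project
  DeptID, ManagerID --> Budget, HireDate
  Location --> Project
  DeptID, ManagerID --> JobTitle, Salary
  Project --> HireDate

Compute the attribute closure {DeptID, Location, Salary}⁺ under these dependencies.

Start with {DeptID, Location, Salary}.
Location --> Project applies; add {Project} → now {DeptID, Location, Project, Salary}.
Project --> HireDate applies; add {HireDate} → now {DeptID, HireDate, Location, Project, Salary}.
No further FD applies.

{DeptID, HireDate, Location, Project, Salary}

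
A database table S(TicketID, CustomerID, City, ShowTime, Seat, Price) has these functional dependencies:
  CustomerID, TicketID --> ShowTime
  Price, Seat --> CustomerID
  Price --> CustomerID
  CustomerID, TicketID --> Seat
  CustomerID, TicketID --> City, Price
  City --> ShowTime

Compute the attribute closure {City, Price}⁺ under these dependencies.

Start with {City, Price}.
Price --> CustomerID applies; add {CustomerID} → now {City, CustomerID, Price}.
City --> ShowTime applies; add {ShowTime} → now {City, CustomerID, Price, ShowTime}.
No further FD applies.

{City, CustomerID, Price, ShowTime}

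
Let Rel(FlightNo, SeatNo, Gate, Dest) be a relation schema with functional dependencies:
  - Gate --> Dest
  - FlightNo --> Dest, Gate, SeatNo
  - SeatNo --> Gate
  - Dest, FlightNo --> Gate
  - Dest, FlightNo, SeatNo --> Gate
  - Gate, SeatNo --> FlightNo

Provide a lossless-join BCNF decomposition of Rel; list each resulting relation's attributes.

Candidate keys of the original relation: {FlightNo}, {SeatNo}.
{Dest, FlightNo, Gate, SeatNo}: {Gate} determines {Dest, Gate} here but is not a superkey — split on Gate --> Dest, giving {Dest, Gate} and {FlightNo, Gate, SeatNo}.
{Dest, Gate} is in BCNF.
{FlightNo, Gate, SeatNo} is in BCNF.

{Dest, Gate}; {FlightNo, Gate, SeatNo}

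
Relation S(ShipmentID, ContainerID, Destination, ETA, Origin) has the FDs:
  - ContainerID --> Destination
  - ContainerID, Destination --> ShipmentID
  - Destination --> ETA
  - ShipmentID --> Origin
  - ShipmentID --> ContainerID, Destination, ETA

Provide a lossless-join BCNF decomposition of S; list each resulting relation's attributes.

Candidate keys of the original relation: {ContainerID}, {ShipmentID}.
{ContainerID, Destination, ETA, Origin, ShipmentID}: {Destination} determines {Destination, ETA} here but is not a superkey — split on Destination --> ETA, giving {Destination, ETA} and {ContainerID, Destination, Origin, ShipmentID}.
{Destination, ETA} is in BCNF.
{ContainerID, Destination, Origin, ShipmentID} is in BCNF.

{ContainerID, Destination, Origin, ShipmentID}; {Destination, ETA}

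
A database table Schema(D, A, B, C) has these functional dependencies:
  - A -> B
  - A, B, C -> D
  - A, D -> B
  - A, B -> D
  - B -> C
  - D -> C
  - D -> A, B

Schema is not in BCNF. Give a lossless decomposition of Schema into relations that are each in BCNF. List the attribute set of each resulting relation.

{A, B, D}; {B, C}

Candidate keys of the original relation: {A}, {D}.
Within {A, B, C, D}: {B}⁺ ∩ {A, B, C, D} = {B, C}, not the whole set, so B -> C violates BCNF; decompose into {B, C} and {A, B, D}.
{B, C}: every determinant is a superkey — BCNF.
{A, B, D}: every determinant is a superkey — BCNF.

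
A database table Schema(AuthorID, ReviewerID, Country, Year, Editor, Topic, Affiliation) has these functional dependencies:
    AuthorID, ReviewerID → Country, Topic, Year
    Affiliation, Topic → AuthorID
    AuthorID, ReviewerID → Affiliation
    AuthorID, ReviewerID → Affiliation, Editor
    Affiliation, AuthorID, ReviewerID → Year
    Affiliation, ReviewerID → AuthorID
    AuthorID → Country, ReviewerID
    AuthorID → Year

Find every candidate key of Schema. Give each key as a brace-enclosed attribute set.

{AuthorID} is a candidate key since {AuthorID}⁺ = {Affiliation, AuthorID, Country, Editor, ReviewerID, Topic, Year} covers every attribute.
{Affiliation, ReviewerID} is a candidate key since {Affiliation, ReviewerID}⁺ = {Affiliation, AuthorID, Country, Editor, ReviewerID, Topic, Year} covers every attribute.
{Affiliation, Topic} is a candidate key since {Affiliation, Topic}⁺ = {Affiliation, AuthorID, Country, Editor, ReviewerID, Topic, Year} covers every attribute.
These are minimal and exhaustive — every other superkey contains one of them.

{Affiliation, ReviewerID}, {Affiliation, Topic}, {AuthorID}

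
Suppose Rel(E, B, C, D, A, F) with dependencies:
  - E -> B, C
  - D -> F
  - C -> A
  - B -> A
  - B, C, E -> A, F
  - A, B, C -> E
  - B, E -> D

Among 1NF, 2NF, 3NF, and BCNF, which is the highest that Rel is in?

Candidate keys: {B, C}, {E}. Prime attributes: {B, C, E}.
D -> F: {D}⁺ = {D, F}, which is not all of the attributes, so the left side is not a superkey — BCNF is violated.
D -> F has non-prime {F} on the right and a non-superkey on the left, so 3NF fails.
{B} is a proper subset of the key {B, C}, and {B}⁺ contains the non-prime attribute {A} — a partial dependency, so 2NF is violated.

1NF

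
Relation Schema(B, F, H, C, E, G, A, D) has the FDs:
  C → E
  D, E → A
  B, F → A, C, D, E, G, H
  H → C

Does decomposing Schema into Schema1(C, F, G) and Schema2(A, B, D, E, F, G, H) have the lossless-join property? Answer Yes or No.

The shared attributes are {F, G} and {F, G}⁺ = {F, G}.
The closure covers neither Schema1 nor Schema2 entirely; the join is not lossless.

No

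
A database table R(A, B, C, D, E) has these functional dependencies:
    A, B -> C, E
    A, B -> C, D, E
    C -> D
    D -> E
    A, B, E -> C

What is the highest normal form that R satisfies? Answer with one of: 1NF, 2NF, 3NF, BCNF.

2NF

Candidate key: {A, B}. Prime attributes: {A, B}.
For C -> D we have {C}⁺ = {C, D, E}; {C} is not a superkey, so BCNF fails.
Because {D} is non-prime and the left side of C -> D is not a superkey, the relation is not in 3NF.
No non-prime attribute depends on a proper subset of any candidate key, so 2NF holds.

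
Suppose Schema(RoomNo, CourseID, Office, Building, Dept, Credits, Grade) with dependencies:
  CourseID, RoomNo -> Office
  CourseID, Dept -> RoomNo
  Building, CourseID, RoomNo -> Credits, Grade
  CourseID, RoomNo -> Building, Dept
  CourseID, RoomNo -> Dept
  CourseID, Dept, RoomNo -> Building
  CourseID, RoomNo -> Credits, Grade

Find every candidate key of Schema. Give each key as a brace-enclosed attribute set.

{CourseID, Dept}, {CourseID, RoomNo}

{CourseID} never appears on the right of any FD, so every key must include it.
Closure of {CourseID, Dept} is {Building, CourseID, Credits, Dept, Grade, Office, RoomNo}, the whole schema; {CourseID, Dept} is a candidate key.
Closure of {CourseID, RoomNo} is {Building, CourseID, Credits, Dept, Grade, Office, RoomNo}, the whole schema; {CourseID, RoomNo} is a candidate key.
These are minimal and exhaustive — every other superkey contains one of them.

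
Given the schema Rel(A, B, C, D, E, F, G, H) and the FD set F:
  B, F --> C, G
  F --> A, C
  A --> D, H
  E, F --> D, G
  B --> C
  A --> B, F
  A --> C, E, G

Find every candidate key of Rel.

{A}, {F}

{A}⁺ = {A, B, C, D, E, F, G, H}, which is every attribute, so {A} is a candidate key.
{F}⁺ = {A, B, C, D, E, F, G, H}, which is every attribute, so {F} is a candidate key.
Any other superkey properly contains one of these, so there are no further candidate keys.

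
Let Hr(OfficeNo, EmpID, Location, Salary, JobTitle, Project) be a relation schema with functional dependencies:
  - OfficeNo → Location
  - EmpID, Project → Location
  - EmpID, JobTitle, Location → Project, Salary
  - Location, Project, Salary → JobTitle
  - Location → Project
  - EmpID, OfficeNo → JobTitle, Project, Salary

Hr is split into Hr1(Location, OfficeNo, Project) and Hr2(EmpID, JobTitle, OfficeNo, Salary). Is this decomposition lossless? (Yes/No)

Yes

Hr1 ∩ Hr2 = {OfficeNo}; its closure under F is {Location, OfficeNo, Project}.
This includes all of Hr1, so the common attributes are a superkey of Hr1 — the join is lossless.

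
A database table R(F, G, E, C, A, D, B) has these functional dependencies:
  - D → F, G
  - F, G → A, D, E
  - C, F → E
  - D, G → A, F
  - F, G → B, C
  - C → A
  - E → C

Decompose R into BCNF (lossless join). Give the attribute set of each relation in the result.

Candidate keys of the original relation: {D}, {F, G}.
{A, B, C, D, E, F, G}: {C, F} determines {A, C, E, F} here but is not a superkey — split on C, F → A, E, giving {A, C, E, F} and {B, C, D, F, G}.
{A, C, E, F}: {C} determines {A, C} here but is not a superkey — split on C → A, giving {A, C} and {C, E, F}.
{A, C} is in BCNF.
{C, E, F}: {E} determines {C, E} here but is not a superkey — split on E → C, giving {C, E} and {E, F}.
{C, E} is in BCNF.
{E, F} is in BCNF.
{B, C, D, F, G} is in BCNF.

{A, C}; {B, C, D, F, G}; {C, E}; {E, F}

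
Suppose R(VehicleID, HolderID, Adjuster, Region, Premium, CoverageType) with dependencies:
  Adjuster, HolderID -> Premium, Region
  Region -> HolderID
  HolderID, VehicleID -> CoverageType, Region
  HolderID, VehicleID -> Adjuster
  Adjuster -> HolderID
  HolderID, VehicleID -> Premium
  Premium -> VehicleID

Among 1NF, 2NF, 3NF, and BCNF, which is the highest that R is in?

Candidate keys: {Adjuster}, {HolderID, Premium}, {HolderID, VehicleID}, {Premium, Region}, {Region, VehicleID}. Prime attributes: {Adjuster, HolderID, Premium, Region, VehicleID}.
Region -> HolderID: {Region}⁺ = {HolderID, Region}, which is not all of the attributes, so the left side is not a superkey — BCNF is violated.
Since {HolderID} ⊆ prime attributes and every other non-superkey FD also has a prime right side, the schema is in 3NF.

3NF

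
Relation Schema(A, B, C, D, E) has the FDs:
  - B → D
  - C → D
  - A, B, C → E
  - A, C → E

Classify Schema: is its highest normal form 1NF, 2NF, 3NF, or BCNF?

Candidate key: {A, B, C}. Prime attributes: {A, B, C}.
B → D: {B}⁺ = {B, D}, which is not all of the attributes, so the left side is not a superkey — BCNF is violated.
B → D determines the non-prime attribute {D} from a non-superkey — 3NF is violated.
{B} is a proper subset of the key {A, B, C}, and {B}⁺ contains the non-prime attribute {D} — a partial dependency, so 2NF is violated.

1NF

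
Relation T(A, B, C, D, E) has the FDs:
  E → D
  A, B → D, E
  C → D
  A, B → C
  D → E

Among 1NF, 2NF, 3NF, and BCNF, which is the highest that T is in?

2NF

Candidate key: {A, B}. Prime attributes: {A, B}.
E → D: {E}⁺ = {D, E}, which is not all of the attributes, so the left side is not a superkey — BCNF is violated.
E → D has non-prime {D} on the right and a non-superkey on the left, so 3NF fails.
No non-prime attribute depends on a proper subset of any candidate key, so 2NF holds.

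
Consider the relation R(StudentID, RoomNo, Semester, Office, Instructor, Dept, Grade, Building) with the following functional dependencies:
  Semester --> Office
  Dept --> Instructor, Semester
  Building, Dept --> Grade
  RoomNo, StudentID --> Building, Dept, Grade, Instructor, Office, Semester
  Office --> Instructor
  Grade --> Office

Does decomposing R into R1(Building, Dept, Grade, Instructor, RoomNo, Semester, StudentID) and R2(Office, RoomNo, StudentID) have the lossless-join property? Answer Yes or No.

Yes

Common attributes: {RoomNo, StudentID}; their closure is {Building, Dept, Grade, Instructor, Office, RoomNo, Semester, StudentID}.
This includes all of R1, so the common attributes are a superkey of R1 — the join is lossless.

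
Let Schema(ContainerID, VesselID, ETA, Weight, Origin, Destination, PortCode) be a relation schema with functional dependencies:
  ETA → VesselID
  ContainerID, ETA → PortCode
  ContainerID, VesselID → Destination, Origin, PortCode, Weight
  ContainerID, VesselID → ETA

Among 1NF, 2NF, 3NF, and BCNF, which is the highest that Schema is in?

Candidate keys: {ContainerID, ETA}, {ContainerID, VesselID}. Prime attributes: {ContainerID, ETA, VesselID}.
ETA → VesselID: {ETA}⁺ = {ETA, VesselID}, which is not all of the attributes, so the left side is not a superkey — BCNF is violated.
Its right-hand attributes {VesselID} are all prime, as are those of every other non-superkey FD — the relation is in 3NF.

3NF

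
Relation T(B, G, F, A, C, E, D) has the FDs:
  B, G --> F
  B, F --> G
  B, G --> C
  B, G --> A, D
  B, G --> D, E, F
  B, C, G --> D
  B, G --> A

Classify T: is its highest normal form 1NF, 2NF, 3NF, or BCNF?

BCNF

Candidate keys: {B, F}, {B, G}. Prime attributes: {B, F, G}.
The left-hand side of every FD is a superkey, so BCNF is satisfied.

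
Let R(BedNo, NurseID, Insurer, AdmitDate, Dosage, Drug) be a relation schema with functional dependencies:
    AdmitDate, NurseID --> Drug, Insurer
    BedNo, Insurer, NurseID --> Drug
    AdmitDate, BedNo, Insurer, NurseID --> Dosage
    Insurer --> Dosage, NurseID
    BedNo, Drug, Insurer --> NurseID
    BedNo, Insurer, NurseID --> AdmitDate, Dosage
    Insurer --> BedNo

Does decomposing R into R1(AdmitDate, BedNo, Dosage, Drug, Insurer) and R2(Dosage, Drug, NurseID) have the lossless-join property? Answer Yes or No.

No

Common attributes: {Dosage, Drug}; their closure is {Dosage, Drug}.
R1 ⊄ {Dosage, Drug} and R2 ⊄ {Dosage, Drug}, so the split is lossy.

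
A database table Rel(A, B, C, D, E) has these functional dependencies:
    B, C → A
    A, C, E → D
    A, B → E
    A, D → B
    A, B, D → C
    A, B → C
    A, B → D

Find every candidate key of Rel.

{A, B} is a candidate key since {A, B}⁺ = {A, B, C, D, E} covers every attribute.
{A, D} is a candidate key since {A, D}⁺ = {A, B, C, D, E} covers every attribute.
{B, C} is a candidate key since {B, C}⁺ = {A, B, C, D, E} covers every attribute.
{A, C, E} is a candidate key since {A, C, E}⁺ = {A, B, C, D, E} covers every attribute.
These are minimal and exhaustive — every other superkey contains one of them.

{A, B}, {A, C, E}, {A, D}, {B, C}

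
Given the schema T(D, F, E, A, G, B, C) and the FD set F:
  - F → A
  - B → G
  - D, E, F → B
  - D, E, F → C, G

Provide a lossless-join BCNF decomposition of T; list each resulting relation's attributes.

{A, F}; {B, C, D, E, F}; {B, G}

Candidate key of the original relation: {D, E, F}.
In {A, B, C, D, E, F, G}, {F} is not a superkey ({F}⁺ restricted to this set is {A, F}), so split on F → A into {A, F} and {B, C, D, E, F, G}.
{A, F} has no BCNF violation.
In {B, C, D, E, F, G}, {B} is not a superkey ({B}⁺ restricted to this set is {B, G}), so split on B → G into {B, G} and {B, C, D, E, F}.
{B, G} has no BCNF violation.
{B, C, D, E, F} has no BCNF violation.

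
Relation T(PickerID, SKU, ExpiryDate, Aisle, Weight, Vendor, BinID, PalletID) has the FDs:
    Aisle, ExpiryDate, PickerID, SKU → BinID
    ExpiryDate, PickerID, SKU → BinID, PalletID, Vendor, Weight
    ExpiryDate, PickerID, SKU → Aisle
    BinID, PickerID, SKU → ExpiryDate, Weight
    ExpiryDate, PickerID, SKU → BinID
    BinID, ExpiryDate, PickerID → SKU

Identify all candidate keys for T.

{BinID, ExpiryDate, PickerID}, {BinID, PickerID, SKU}, {ExpiryDate, PickerID, SKU}

No FD produces {PickerID}, so it must be in every candidate key.
{BinID, ExpiryDate, PickerID} is a candidate key since {BinID, ExpiryDate, PickerID}⁺ = {Aisle, BinID, ExpiryDate, PalletID, PickerID, SKU, Vendor, Weight} covers every attribute.
{BinID, PickerID, SKU} is a candidate key since {BinID, PickerID, SKU}⁺ = {Aisle, BinID, ExpiryDate, PalletID, PickerID, SKU, Vendor, Weight} covers every attribute.
{ExpiryDate, PickerID, SKU} is a candidate key since {ExpiryDate, PickerID, SKU}⁺ = {Aisle, BinID, ExpiryDate, PalletID, PickerID, SKU, Vendor, Weight} covers every attribute.
Any other superkey properly contains one of these, so there are no further candidate keys.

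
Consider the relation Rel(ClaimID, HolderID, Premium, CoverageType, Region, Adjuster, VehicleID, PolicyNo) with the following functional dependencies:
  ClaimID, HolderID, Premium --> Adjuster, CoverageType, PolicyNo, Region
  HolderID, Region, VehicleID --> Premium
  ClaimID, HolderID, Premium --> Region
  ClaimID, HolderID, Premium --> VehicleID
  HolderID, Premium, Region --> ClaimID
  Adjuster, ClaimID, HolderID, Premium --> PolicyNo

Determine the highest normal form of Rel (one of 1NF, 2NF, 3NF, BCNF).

BCNF

Candidate keys: {ClaimID, HolderID, Premium}, {HolderID, Premium, Region}, {HolderID, Region, VehicleID}. Prime attributes: {ClaimID, HolderID, Premium, Region, VehicleID}.
Each dependency's left side is a superkey — BCNF holds.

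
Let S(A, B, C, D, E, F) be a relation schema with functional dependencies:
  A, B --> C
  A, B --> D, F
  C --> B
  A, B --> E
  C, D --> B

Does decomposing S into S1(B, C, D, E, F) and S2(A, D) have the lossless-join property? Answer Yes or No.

S1 ∩ S2 = {D}; its closure under F is {D}.
Neither S1 nor S2 is contained in that closure, so the decomposition is lossy.

No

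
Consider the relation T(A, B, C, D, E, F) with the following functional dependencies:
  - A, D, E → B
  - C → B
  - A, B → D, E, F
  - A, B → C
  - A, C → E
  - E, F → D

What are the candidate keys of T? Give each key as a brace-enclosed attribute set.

{A} never appears on the right of any FD, so every key must include it.
{A, B}⁺ = {A, B, C, D, E, F} — all of the relation — so {A, B} is a candidate key.
{A, C}⁺ = {A, B, C, D, E, F} — all of the relation — so {A, C} is a candidate key.
{A, D, E}⁺ = {A, B, C, D, E, F} — all of the relation — so {A, D, E} is a candidate key.
{A, E, F}⁺ = {A, B, C, D, E, F} — all of the relation — so {A, E, F} is a candidate key.
No proper subset of any of these is a key, and no other minimal superkey exists.

{A, B}, {A, C}, {A, D, E}, {A, E, F}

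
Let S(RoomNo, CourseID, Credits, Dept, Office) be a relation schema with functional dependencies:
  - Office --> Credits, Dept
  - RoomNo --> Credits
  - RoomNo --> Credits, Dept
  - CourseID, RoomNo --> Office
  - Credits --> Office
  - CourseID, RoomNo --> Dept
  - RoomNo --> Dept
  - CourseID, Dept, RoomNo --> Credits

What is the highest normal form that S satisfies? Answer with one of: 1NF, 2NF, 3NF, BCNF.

Candidate key: {CourseID, RoomNo}. Prime attributes: {CourseID, RoomNo}.
For Office --> Credits, Dept we have {Office}⁺ = {Credits, Dept, Office}; {Office} is not a superkey, so BCNF fails.
Because {Credits, Dept} are non-prime and the left side of Office --> Credits, Dept is not a superkey, the relation is not in 3NF.
Since {RoomNo} ⊂ {CourseID, RoomNo} and {RoomNo}⁺ ⊇ {Credits, Dept, Office} with {Credits, Dept, Office} non-prime, there is a partial dependency; 2NF fails.

1NF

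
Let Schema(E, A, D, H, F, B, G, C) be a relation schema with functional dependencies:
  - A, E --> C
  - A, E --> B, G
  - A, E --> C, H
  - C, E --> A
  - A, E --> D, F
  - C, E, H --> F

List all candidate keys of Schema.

{A, E}, {C, E}

{E} never appears on the right of any FD, so every key must include it.
Closure of {A, E} is {A, B, C, D, E, F, G, H}, the whole schema; {A, E} is a candidate key.
Closure of {C, E} is {A, B, C, D, E, F, G, H}, the whole schema; {C, E} is a candidate key.
Any other superkey properly contains one of these, so there are no further candidate keys.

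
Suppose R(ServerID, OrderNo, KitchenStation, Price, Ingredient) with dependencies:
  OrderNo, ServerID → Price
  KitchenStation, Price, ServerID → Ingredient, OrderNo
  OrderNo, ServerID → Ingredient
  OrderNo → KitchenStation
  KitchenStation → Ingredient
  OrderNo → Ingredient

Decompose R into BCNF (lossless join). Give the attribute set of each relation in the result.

{Ingredient, KitchenStation}; {KitchenStation, OrderNo}; {OrderNo, Price, ServerID}

Candidate keys of the original relation: {KitchenStation, Price, ServerID}, {OrderNo, ServerID}.
Within {Ingredient, KitchenStation, OrderNo, Price, ServerID}: {OrderNo}⁺ ∩ {Ingredient, KitchenStation, OrderNo, Price, ServerID} = {Ingredient, KitchenStation, OrderNo}, not the whole set, so OrderNo → Ingredient, KitchenStation violates BCNF; decompose into {Ingredient, KitchenStation, OrderNo} and {OrderNo, Price, ServerID}.
Within {Ingredient, KitchenStation, OrderNo}: {KitchenStation}⁺ ∩ {Ingredient, KitchenStation, OrderNo} = {Ingredient, KitchenStation}, not the whole set, so KitchenStation → Ingredient violates BCNF; decompose into {Ingredient, KitchenStation} and {KitchenStation, OrderNo}.
{Ingredient, KitchenStation} is in BCNF.
{KitchenStation, OrderNo} is in BCNF.
{OrderNo, Price, ServerID} is in BCNF.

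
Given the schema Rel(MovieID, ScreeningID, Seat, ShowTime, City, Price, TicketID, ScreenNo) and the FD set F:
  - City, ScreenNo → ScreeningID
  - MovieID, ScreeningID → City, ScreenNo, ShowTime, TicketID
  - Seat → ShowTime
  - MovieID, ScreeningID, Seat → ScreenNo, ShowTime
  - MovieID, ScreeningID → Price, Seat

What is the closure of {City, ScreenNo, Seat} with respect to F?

{City, ScreenNo, ScreeningID, Seat, ShowTime}

Start with {City, ScreenNo, Seat}.
City, ScreenNo → ScreeningID applies; add {ScreeningID} → now {City, ScreenNo, ScreeningID, Seat}.
Seat → ShowTime applies; add {ShowTime} → now {City, ScreenNo, ScreeningID, Seat, ShowTime}.
No further FD applies.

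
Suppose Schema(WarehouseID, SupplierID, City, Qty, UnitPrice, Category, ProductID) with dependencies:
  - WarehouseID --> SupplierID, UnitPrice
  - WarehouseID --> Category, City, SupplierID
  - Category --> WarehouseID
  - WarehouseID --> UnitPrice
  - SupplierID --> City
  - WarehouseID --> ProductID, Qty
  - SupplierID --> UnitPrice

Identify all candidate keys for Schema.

{Category} is a candidate key since {Category}⁺ = {Category, City, ProductID, Qty, SupplierID, UnitPrice, WarehouseID} covers every attribute.
{WarehouseID} is a candidate key since {WarehouseID}⁺ = {Category, City, ProductID, Qty, SupplierID, UnitPrice, WarehouseID} covers every attribute.
These are minimal and exhaustive — every other superkey contains one of them.

{Category}, {WarehouseID}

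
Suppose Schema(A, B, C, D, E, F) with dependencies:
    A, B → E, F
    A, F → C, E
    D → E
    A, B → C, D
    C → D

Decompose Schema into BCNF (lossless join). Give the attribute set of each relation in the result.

{A, B, F}; {A, C, F}; {C, D}; {D, E}

Candidate key of the original relation: {A, B}.
Within {A, B, C, D, E, F}: {A, F}⁺ ∩ {A, B, C, D, E, F} = {A, C, D, E, F}, not the whole set, so A, F → C, D, E violates BCNF; decompose into {A, C, D, E, F} and {A, B, F}.
Within {A, C, D, E, F}: {D}⁺ ∩ {A, C, D, E, F} = {D, E}, not the whole set, so D → E violates BCNF; decompose into {D, E} and {A, C, D, F}.
{D, E}: every determinant is a superkey — BCNF.
Within {A, C, D, F}: {C}⁺ ∩ {A, C, D, F} = {C, D}, not the whole set, so C → D violates BCNF; decompose into {C, D} and {A, C, F}.
{C, D}: every determinant is a superkey — BCNF.
{A, C, F}: every determinant is a superkey — BCNF.
{A, B, F}: every determinant is a superkey — BCNF.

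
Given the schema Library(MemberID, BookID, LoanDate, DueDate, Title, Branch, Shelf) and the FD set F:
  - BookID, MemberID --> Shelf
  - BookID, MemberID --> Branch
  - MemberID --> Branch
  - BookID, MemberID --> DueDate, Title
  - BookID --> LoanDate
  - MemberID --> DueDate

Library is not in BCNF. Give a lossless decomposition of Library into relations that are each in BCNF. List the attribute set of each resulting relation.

{BookID, LoanDate}; {BookID, MemberID, Shelf, Title}; {Branch, DueDate, MemberID}

Candidate key of the original relation: {BookID, MemberID}.
{BookID, Branch, DueDate, LoanDate, MemberID, Shelf, Title}: {MemberID} determines {Branch, DueDate, MemberID} here but is not a superkey — split on MemberID --> Branch, DueDate, giving {Branch, DueDate, MemberID} and {BookID, LoanDate, MemberID, Shelf, Title}.
{Branch, DueDate, MemberID} is in BCNF.
{BookID, LoanDate, MemberID, Shelf, Title}: {BookID} determines {BookID, LoanDate} here but is not a superkey — split on BookID --> LoanDate, giving {BookID, LoanDate} and {BookID, MemberID, Shelf, Title}.
{BookID, LoanDate} is in BCNF.
{BookID, MemberID, Shelf, Title} is in BCNF.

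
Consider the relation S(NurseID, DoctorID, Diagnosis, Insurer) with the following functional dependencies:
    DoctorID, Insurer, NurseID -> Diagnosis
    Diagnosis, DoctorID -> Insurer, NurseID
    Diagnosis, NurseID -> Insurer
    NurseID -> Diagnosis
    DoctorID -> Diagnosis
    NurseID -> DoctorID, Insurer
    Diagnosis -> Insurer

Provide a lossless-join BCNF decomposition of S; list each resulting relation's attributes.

Candidate keys of the original relation: {DoctorID}, {NurseID}.
Within {Diagnosis, DoctorID, Insurer, NurseID}: {Diagnosis}⁺ ∩ {Diagnosis, DoctorID, Insurer, NurseID} = {Diagnosis, Insurer}, not the whole set, so Diagnosis -> Insurer violates BCNF; decompose into {Diagnosis, Insurer} and {Diagnosis, DoctorID, NurseID}.
{Diagnosis, Insurer} has no BCNF violation.
{Diagnosis, DoctorID, NurseID} has no BCNF violation.

{Diagnosis, DoctorID, NurseID}; {Diagnosis, Insurer}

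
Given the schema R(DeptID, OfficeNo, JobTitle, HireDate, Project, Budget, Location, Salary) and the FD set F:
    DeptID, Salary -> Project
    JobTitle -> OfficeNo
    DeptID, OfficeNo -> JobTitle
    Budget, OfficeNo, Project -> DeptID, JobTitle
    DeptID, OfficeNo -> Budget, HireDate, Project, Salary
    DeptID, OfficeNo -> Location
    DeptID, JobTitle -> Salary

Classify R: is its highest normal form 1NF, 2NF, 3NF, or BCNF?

Candidate keys: {Budget, JobTitle, Project}, {Budget, OfficeNo, Project}, {DeptID, JobTitle}, {DeptID, OfficeNo}. Prime attributes: {Budget, DeptID, JobTitle, OfficeNo, Project}.
DeptID, Salary -> Project breaks BCNF: {DeptID, Salary}⁺ = {DeptID, Project, Salary}, so {DeptID, Salary} is not a superkey.
Its right-hand attributes {Project} are all prime, as are those of every other non-superkey FD — the relation is in 3NF.

3NF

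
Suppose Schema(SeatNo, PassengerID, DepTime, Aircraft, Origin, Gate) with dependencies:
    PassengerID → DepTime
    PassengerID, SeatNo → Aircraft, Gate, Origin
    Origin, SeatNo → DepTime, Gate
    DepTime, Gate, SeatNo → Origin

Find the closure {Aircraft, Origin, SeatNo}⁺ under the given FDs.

Start with {Aircraft, Origin, SeatNo}.
Origin, SeatNo → DepTime, Gate applies; add {DepTime, Gate} → now {Aircraft, DepTime, Gate, Origin, SeatNo}.
No further FD applies.

{Aircraft, DepTime, Gate, Origin, SeatNo}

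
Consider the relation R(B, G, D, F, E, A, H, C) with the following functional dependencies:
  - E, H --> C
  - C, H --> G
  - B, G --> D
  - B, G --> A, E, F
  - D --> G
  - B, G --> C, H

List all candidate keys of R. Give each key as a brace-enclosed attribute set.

{B, C, H}, {B, D}, {B, E, H}, {B, G}

{B} never appears on the right of any FD, so every key must include it.
{B, D}⁺ = {A, B, C, D, E, F, G, H} — all of the relation — so {B, D} is a candidate key.
{B, G}⁺ = {A, B, C, D, E, F, G, H} — all of the relation — so {B, G} is a candidate key.
{B, C, H}⁺ = {A, B, C, D, E, F, G, H} — all of the relation — so {B, C, H} is a candidate key.
{B, E, H}⁺ = {A, B, C, D, E, F, G, H} — all of the relation — so {B, E, H} is a candidate key.
Any other superkey properly contains one of these, so there are no further candidate keys.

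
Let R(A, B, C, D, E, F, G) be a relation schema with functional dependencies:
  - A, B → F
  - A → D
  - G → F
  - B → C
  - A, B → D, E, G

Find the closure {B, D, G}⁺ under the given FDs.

{B, C, D, F, G}

Start with {B, D, G}.
G → F applies; add {F} → now {B, D, F, G}.
B → C applies; add {C} → now {B, C, D, F, G}.
No further FD applies.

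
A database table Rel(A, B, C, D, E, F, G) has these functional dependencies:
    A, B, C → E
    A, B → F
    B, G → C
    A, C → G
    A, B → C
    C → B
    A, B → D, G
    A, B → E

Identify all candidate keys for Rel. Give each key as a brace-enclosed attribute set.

{A, B}, {A, C}

No FD produces {A}, so it must be in every candidate key.
{A, B} is a candidate key since {A, B}⁺ = {A, B, C, D, E, F, G} covers every attribute.
{A, C} is a candidate key since {A, C}⁺ = {A, B, C, D, E, F, G} covers every attribute.
Any other superkey properly contains one of these, so there are no further candidate keys.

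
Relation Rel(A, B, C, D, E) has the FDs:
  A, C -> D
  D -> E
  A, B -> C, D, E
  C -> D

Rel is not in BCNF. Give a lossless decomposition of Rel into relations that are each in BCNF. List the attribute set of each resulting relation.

{A, B, C}; {C, D}; {D, E}

Candidate key of the original relation: {A, B}.
{A, B, C, D, E}: {A, C} determines {A, C, D, E} here but is not a superkey — split on A, C -> D, E, giving {A, C, D, E} and {A, B, C}.
{A, C, D, E}: {D} determines {D, E} here but is not a superkey — split on D -> E, giving {D, E} and {A, C, D}.
{D, E} has no BCNF violation.
{A, C, D}: {C} determines {C, D} here but is not a superkey — split on C -> D, giving {C, D} and {A, C}.
{C, D} has no BCNF violation.
{A, C} has no BCNF violation.
{A, B, C} has no BCNF violation.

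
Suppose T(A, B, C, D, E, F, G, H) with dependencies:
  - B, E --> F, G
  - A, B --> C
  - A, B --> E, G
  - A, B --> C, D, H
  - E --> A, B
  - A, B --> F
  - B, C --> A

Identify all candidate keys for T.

{A, B}, {B, C}, {E}

Closure of {E} is {A, B, C, D, E, F, G, H}, the whole schema; {E} is a candidate key.
Closure of {A, B} is {A, B, C, D, E, F, G, H}, the whole schema; {A, B} is a candidate key.
Closure of {B, C} is {A, B, C, D, E, F, G, H}, the whole schema; {B, C} is a candidate key.
Any other superkey properly contains one of these, so there are no further candidate keys.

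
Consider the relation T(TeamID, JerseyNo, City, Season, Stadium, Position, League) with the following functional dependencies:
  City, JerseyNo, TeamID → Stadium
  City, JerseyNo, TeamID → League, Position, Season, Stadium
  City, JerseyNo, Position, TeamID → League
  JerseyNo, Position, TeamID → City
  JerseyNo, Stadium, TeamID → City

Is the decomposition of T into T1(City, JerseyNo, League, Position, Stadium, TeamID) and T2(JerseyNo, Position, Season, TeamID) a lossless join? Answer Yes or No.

T1 ∩ T2 = {JerseyNo, Position, TeamID}; its closure under F is {City, JerseyNo, League, Position, Season, Stadium, TeamID}.
This includes all of T1, so the common attributes are a superkey of T1 — the join is lossless.

Yes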